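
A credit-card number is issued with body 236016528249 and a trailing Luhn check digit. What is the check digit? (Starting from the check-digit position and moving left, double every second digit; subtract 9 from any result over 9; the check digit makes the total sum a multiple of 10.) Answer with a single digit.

8

Partial digits right→left: 9 4 2 8 2 5 6 1 0 6 3 2
Double every second digit counting from the check-digit position (so the 1st, 3rd, 5th, ... of the partial from the right).
  doubled (with −9 where >9): 9 4 4 3 0 6 → sum 26
  kept as-is: 4 8 5 1 6 2 → sum 26
Total = 26 + 26 = 52.
Check digit = (10 − (52 mod 10)) mod 10 = 8.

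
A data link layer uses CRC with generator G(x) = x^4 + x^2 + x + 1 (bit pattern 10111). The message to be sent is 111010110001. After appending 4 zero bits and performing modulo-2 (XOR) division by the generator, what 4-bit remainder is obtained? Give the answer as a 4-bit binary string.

1110

Append 4 zeros: 1110101100010000. Divide by 10111 (XOR where the leading bit is 1):
  pos 0: 11101 XOR 10111 = 01010
  pos 1: 10100 XOR 10111 = 00011
  pos 4: 11110 XOR 10111 = 01001
  pos 5: 10010 XOR 10111 = 00101
  pos 7: 10101 XOR 10111 = 00010
  pos 10: 10000 XOR 10111 = 00111
Remainder (last 4 bits) = 1110. This is the CRC / FCS.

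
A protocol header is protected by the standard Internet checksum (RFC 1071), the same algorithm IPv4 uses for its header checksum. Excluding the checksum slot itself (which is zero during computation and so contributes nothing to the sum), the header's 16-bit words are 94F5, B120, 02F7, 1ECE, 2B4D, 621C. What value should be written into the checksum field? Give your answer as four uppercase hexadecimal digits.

One's-complement addition (fold any carry out of bit 15 back into bit 0):
  0x94F5 + 0xB120 = 0x14615 → wrap carry → 0x4616
  0x4616 + 0x02F7 = 0x0490D
  0x490D + 0x1ECE = 0x067DB
  0x67DB + 0x2B4D = 0x09328
  0x9328 + 0x621C = 0x0F544
One's-complement sum = 0xF544.
Checksum = ~0xF544 & 0xFFFF = 0x0ABB.

0ABB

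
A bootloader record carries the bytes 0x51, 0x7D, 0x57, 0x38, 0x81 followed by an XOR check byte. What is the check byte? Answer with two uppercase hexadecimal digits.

XOR the bytes together:
  start with 0x51
  0x51 ⊕ 0x7D = 0x2C
  0x2C ⊕ 0x57 = 0x7B
  0x7B ⊕ 0x38 = 0x43
  0x43 ⊕ 0x81 = 0xC2

C2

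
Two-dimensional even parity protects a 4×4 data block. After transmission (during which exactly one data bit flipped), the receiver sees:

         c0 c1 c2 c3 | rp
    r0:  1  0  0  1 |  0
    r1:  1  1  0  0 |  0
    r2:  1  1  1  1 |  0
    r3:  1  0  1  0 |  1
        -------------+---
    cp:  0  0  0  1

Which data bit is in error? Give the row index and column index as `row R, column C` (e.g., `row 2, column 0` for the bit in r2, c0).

Recompute each row's even parity and compare to rp:
  r0: data parity 0, sent rp 0 → ok
  r1: data parity 0, sent rp 0 → ok
  r2: data parity 0, sent rp 0 → ok
  r3: data parity 0, sent rp 1 → mismatch
Recompute each column's even parity and compare to cp:
  c0: data parity 0, sent cp 0 → ok
  c1: data parity 0, sent cp 0 → ok
  c2: data parity 0, sent cp 0 → ok
  c3: data parity 0, sent cp 1 → mismatch
Exactly one row (r3) and one column (c3) fail → the flipped bit is at their intersection.

row 3, column 3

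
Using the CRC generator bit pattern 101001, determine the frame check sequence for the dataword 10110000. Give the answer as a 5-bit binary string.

Append 5 zeros: 1011000000000. Divide by 101001 (XOR where the leading bit is 1):
  pos 0: 101100 XOR 101001 = 000101
  pos 3: 101000 XOR 101001 = 000001
Remainder (last 5 bits) = 10000. This is the CRC / FCS.

10000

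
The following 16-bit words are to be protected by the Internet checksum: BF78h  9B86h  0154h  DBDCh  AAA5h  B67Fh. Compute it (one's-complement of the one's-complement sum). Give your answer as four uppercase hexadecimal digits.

66AA

One's-complement addition (fold any carry out of bit 15 back into bit 0):
  0xBF78 + 0x9B86 = 0x15AFE → wrap carry → 0x5AFF
  0x5AFF + 0x0154 = 0x05C53
  0x5C53 + 0xDBDC = 0x1382F → wrap carry → 0x3830
  0x3830 + 0xAAA5 = 0x0E2D5
  0xE2D5 + 0xB67F = 0x19954 → wrap carry → 0x9955
One's-complement sum = 0x9955.
Checksum = ~0x9955 & 0xFFFF = 0x66AA.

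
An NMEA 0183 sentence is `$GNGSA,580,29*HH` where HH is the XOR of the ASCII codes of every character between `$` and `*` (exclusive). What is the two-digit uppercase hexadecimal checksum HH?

XOR the ASCII codes of the payload characters:
  'G' = 0x47 → acc = 0x47
  'N' = 0x4E → acc = 0x09
  'G' = 0x47 → acc = 0x4E
  'S' = 0x53 → acc = 0x1D
  'A' = 0x41 → acc = 0x5C
  ',' = 0x2C → acc = 0x70
  '5' = 0x35 → acc = 0x45
  '8' = 0x38 → acc = 0x7D
  '0' = 0x30 → acc = 0x4D
  ',' = 0x2C → acc = 0x61
  '2' = 0x32 → acc = 0x53
  '9' = 0x39 → acc = 0x6A
Checksum = 0x6A.

6A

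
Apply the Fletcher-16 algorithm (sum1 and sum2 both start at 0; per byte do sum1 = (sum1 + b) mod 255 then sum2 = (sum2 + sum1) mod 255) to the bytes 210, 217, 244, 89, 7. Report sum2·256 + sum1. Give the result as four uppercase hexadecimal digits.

1E02

Running sums (mod 255):
  after byte 0 (210): sum1=210, sum2=210
  after byte 1 (217): sum1=172, sum2=127
  after byte 2 (244): sum1=161, sum2=33
  after byte 3 (89): sum1=250, sum2=28
  after byte 4 (7): sum1=2, sum2=30
Checksum = sum2·256 + sum1 = 30·256 + 2 = 7682 = 0x1E02.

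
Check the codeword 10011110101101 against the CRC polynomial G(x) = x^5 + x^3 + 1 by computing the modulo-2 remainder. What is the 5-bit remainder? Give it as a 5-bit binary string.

01000

Modulo-2 division of 10011110101101 by 101001:
  pos 0: 100111 XOR 101001 = 001110
  pos 2: 111010 XOR 101001 = 010011
  pos 3: 100111 XOR 101001 = 001110
  pos 5: 111001 XOR 101001 = 010000
  pos 6: 100001 XOR 101001 = 001000
  pos 8: 100001 XOR 101001 = 001000
Remainder = 01000 (nonzero — an error is detected).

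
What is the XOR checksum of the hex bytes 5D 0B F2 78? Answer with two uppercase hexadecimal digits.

DC

XOR the bytes together:
  start with 0x5D
  0x5D ⊕ 0x0B = 0x56
  0x56 ⊕ 0xF2 = 0xA4
  0xA4 ⊕ 0x78 = 0xDC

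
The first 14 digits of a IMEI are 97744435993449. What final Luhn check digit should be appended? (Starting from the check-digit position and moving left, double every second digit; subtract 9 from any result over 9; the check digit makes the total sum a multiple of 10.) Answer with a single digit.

3

Partial digits right→left: 9 4 4 3 9 9 5 3 4 4 4 7 7 9
Double every second digit counting from the check-digit position (so the 1st, 3rd, 5th, ... of the partial from the right).
  doubled (with −9 where >9): 9 8 9 1 8 8 5 → sum 48
  kept as-is: 4 3 9 3 4 7 9 → sum 39
Total = 48 + 39 = 87.
Check digit = (10 − (87 mod 10)) mod 10 = 3.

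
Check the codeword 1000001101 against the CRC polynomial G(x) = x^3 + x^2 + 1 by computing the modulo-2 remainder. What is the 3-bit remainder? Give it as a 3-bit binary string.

100

Modulo-2 division of 1000001101 by 1101:
  pos 0: 1000 XOR 1101 = 0101
  pos 1: 1010 XOR 1101 = 0111
  pos 2: 1110 XOR 1101 = 0011
  pos 4: 1111 XOR 1101 = 0010
  pos 6: 1001 XOR 1101 = 0100
Remainder = 100 (nonzero — an error is detected).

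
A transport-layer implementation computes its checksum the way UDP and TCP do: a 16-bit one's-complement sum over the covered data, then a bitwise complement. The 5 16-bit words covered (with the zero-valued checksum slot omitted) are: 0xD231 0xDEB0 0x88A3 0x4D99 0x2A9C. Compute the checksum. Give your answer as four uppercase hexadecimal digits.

4E44

One's-complement addition (fold any carry out of bit 15 back into bit 0):
  0xD231 + 0xDEB0 = 0x1B0E1 → wrap carry → 0xB0E2
  0xB0E2 + 0x88A3 = 0x13985 → wrap carry → 0x3986
  0x3986 + 0x4D99 = 0x0871F
  0x871F + 0x2A9C = 0x0B1BB
One's-complement sum = 0xB1BB.
Checksum = ~0xB1BB & 0xFFFF = 0x4E44.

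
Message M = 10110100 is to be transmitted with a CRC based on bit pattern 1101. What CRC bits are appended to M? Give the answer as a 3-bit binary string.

Append 3 zeros: 10110100000. Divide by 1101 (XOR where the leading bit is 1):
  pos 0: 1011 XOR 1101 = 0110
  pos 1: 1100 XOR 1101 = 0001
  pos 4: 1100 XOR 1101 = 0001
  pos 7: 1000 XOR 1101 = 0101
Remainder (last 3 bits) = 101. This is the CRC / FCS.

101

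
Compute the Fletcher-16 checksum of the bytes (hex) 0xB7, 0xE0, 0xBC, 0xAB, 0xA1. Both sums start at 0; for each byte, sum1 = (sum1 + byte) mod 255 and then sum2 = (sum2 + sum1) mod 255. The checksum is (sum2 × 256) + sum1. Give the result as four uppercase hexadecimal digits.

Running sums (mod 255):
  after byte 0 (0xB7): sum1=183, sum2=183
  after byte 1 (0xE0): sum1=152, sum2=80
  after byte 2 (0xBC): sum1=85, sum2=165
  after byte 3 (0xAB): sum1=1, sum2=166
  after byte 4 (0xA1): sum1=162, sum2=73
Checksum = sum2·256 + sum1 = 73·256 + 162 = 18850 = 0x49A2.

49A2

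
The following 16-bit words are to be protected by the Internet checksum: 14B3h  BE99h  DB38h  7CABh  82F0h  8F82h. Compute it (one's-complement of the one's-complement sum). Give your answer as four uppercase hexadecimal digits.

C25B

One's-complement addition (fold any carry out of bit 15 back into bit 0):
  0x14B3 + 0xBE99 = 0x0D34C
  0xD34C + 0xDB38 = 0x1AE84 → wrap carry → 0xAE85
  0xAE85 + 0x7CAB = 0x12B30 → wrap carry → 0x2B31
  0x2B31 + 0x82F0 = 0x0AE21
  0xAE21 + 0x8F82 = 0x13DA3 → wrap carry → 0x3DA4
One's-complement sum = 0x3DA4.
Checksum = ~0x3DA4 & 0xFFFF = 0xC25B.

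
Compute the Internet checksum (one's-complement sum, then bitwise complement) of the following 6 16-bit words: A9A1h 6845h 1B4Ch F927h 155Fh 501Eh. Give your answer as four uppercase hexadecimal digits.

7427

One's-complement addition (fold any carry out of bit 15 back into bit 0):
  0xA9A1 + 0x6845 = 0x111E6 → wrap carry → 0x11E7
  0x11E7 + 0x1B4C = 0x02D33
  0x2D33 + 0xF927 = 0x1265A → wrap carry → 0x265B
  0x265B + 0x155F = 0x03BBA
  0x3BBA + 0x501E = 0x08BD8
One's-complement sum = 0x8BD8.
Checksum = ~0x8BD8 & 0xFFFF = 0x7427.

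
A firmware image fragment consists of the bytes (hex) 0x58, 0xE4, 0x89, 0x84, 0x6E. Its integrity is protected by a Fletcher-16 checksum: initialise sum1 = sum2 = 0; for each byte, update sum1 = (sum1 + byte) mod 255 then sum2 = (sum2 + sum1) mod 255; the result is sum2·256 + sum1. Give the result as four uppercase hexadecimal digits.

Running sums (mod 255):
  after byte 0 (0x58): sum1=88, sum2=88
  after byte 1 (0xE4): sum1=61, sum2=149
  after byte 2 (0x89): sum1=198, sum2=92
  after byte 3 (0x84): sum1=75, sum2=167
  after byte 4 (0x6E): sum1=185, sum2=97
Checksum = sum2·256 + sum1 = 97·256 + 185 = 25017 = 0x61B9.

61B9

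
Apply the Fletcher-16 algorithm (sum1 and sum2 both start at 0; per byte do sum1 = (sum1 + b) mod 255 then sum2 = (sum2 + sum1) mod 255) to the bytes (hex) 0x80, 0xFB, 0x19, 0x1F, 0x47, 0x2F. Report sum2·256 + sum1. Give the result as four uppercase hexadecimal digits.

Running sums (mod 255):
  after byte 0 (0x80): sum1=128, sum2=128
  after byte 1 (0xFB): sum1=124, sum2=252
  after byte 2 (0x19): sum1=149, sum2=146
  after byte 3 (0x1F): sum1=180, sum2=71
  after byte 4 (0x47): sum1=251, sum2=67
  after byte 5 (0x2F): sum1=43, sum2=110
Checksum = sum2·256 + sum1 = 110·256 + 43 = 28203 = 0x6E2B.

6E2B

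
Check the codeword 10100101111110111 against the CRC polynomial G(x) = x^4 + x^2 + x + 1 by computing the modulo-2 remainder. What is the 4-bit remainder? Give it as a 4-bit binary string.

0000

Modulo-2 division of 10100101111110111 by 10111:
  pos 0: 10100 XOR 10111 = 00011
  pos 3: 11101 XOR 10111 = 01010
  pos 4: 10101 XOR 10111 = 00010
  pos 7: 10111 XOR 10111 = 00000
  pos 12: 10111 XOR 10111 = 00000
Remainder = 0000 (zero — the frame passes the CRC check).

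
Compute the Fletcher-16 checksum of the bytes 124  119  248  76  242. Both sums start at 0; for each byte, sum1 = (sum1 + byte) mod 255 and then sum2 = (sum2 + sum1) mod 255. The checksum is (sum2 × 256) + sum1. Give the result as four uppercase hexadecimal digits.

Running sums (mod 255):
  after byte 0 (124): sum1=124, sum2=124
  after byte 1 (119): sum1=243, sum2=112
  after byte 2 (248): sum1=236, sum2=93
  after byte 3 (76): sum1=57, sum2=150
  after byte 4 (242): sum1=44, sum2=194
Checksum = sum2·256 + sum1 = 194·256 + 44 = 49708 = 0xC22C.

C22C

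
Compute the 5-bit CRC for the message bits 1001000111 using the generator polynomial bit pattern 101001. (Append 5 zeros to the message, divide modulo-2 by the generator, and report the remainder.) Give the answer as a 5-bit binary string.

Append 5 zeros: 100100011100000. Divide by 101001 (XOR where the leading bit is 1):
  pos 0: 100100 XOR 101001 = 001101
  pos 2: 110101 XOR 101001 = 011100
  pos 3: 111001 XOR 101001 = 010000
  pos 4: 100001 XOR 101001 = 001000
  pos 6: 100000 XOR 101001 = 001001
  pos 8: 100100 XOR 101001 = 001101
Remainder (last 5 bits) = 11010. This is the CRC / FCS.

11010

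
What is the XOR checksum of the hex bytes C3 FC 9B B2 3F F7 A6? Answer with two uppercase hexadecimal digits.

XOR the bytes together:
  start with 0xC3
  0xC3 ⊕ 0xFC = 0x3F
  0x3F ⊕ 0x9B = 0xA4
  0xA4 ⊕ 0xB2 = 0x16
  0x16 ⊕ 0x3F = 0x29
  0x29 ⊕ 0xF7 = 0xDE
  0xDE ⊕ 0xA6 = 0x78

78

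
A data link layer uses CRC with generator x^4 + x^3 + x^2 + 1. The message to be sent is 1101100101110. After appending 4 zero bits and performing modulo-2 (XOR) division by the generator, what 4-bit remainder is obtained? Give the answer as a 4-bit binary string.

Append 4 zeros: 11011001011100000. Divide by 11101 (XOR where the leading bit is 1):
  pos 0: 11011 XOR 11101 = 00110
  pos 2: 11000 XOR 11101 = 00101
  pos 4: 10110 XOR 11101 = 01011
  pos 5: 10111 XOR 11101 = 01010
  pos 6: 10101 XOR 11101 = 01000
  pos 7: 10001 XOR 11101 = 01100
  pos 8: 11000 XOR 11101 = 00101
  pos 10: 10100 XOR 11101 = 01001
  pos 11: 10010 XOR 11101 = 01111
  pos 12: 11110 XOR 11101 = 00011
Remainder (last 4 bits) = 0011. This is the CRC / FCS.

0011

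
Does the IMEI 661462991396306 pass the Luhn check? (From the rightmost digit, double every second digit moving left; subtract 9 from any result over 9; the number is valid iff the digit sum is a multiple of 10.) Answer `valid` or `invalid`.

invalid

From the right, keep odd positions and double even positions (subtract 9 from any doubled value over 9):
  doubled (positions 2,4,...): 0 3 6 9 4 8 3 → sum 33
  kept (positions 1,3,...): 6 3 9 1 9 6 1 6 → sum 41
Total = 74.
74 mod 10 = 4, so the number is invalid.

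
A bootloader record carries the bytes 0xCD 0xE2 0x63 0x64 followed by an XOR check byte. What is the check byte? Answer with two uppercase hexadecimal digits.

28

XOR the bytes together:
  start with 0xCD
  0xCD ⊕ 0xE2 = 0x2F
  0x2F ⊕ 0x63 = 0x4C
  0x4C ⊕ 0x64 = 0x28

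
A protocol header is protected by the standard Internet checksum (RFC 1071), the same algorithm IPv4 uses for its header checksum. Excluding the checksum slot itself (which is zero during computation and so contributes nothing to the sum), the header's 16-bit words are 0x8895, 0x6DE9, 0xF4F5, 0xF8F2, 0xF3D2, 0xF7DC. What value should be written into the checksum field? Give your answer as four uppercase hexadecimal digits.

One's-complement addition (fold any carry out of bit 15 back into bit 0):
  0x8895 + 0x6DE9 = 0x0F67E
  0xF67E + 0xF4F5 = 0x1EB73 → wrap carry → 0xEB74
  0xEB74 + 0xF8F2 = 0x1E466 → wrap carry → 0xE467
  0xE467 + 0xF3D2 = 0x1D839 → wrap carry → 0xD83A
  0xD83A + 0xF7DC = 0x1D016 → wrap carry → 0xD017
One's-complement sum = 0xD017.
Checksum = ~0xD017 & 0xFFFF = 0x2FE8.

2FE8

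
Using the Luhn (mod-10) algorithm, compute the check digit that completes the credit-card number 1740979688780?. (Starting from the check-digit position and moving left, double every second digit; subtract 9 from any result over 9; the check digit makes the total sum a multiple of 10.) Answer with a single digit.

4

Partial digits right→left: 0 8 7 8 8 6 9 7 9 0 4 7 1
Double every second digit counting from the check-digit position (so the 1st, 3rd, 5th, ... of the partial from the right).
  doubled (with −9 where >9): 0 5 7 9 9 8 2 → sum 40
  kept as-is: 8 8 6 7 0 7 → sum 36
Total = 40 + 36 = 76.
Check digit = (10 − (76 mod 10)) mod 10 = 4.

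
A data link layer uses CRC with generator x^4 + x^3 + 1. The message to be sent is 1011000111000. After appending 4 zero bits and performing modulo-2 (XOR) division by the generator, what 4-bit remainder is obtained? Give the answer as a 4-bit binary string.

Append 4 zeros: 10110001110000000. Divide by 11001 (XOR where the leading bit is 1):
  pos 0: 10110 XOR 11001 = 01111
  pos 1: 11110 XOR 11001 = 00111
  pos 3: 11101 XOR 11001 = 00100
  pos 5: 10011 XOR 11001 = 01010
  pos 6: 10100 XOR 11001 = 01101
  pos 7: 11010 XOR 11001 = 00011
  pos 10: 11000 XOR 11001 = 00001
Remainder (last 4 bits) = 0100. This is the CRC / FCS.

0100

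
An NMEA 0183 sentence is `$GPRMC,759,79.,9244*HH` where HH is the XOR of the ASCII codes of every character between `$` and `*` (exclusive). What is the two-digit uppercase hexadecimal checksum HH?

77

XOR the ASCII codes of the payload characters:
  'G' = 0x47 → acc = 0x47
  'P' = 0x50 → acc = 0x17
  'R' = 0x52 → acc = 0x45
  'M' = 0x4D → acc = 0x08
  'C' = 0x43 → acc = 0x4B
  ',' = 0x2C → acc = 0x67
  '7' = 0x37 → acc = 0x50
  '5' = 0x35 → acc = 0x65
  '9' = 0x39 → acc = 0x5C
  ',' = 0x2C → acc = 0x70
  '7' = 0x37 → acc = 0x47
  '9' = 0x39 → acc = 0x7E
  '.' = 0x2E → acc = 0x50
  ',' = 0x2C → acc = 0x7C
  '9' = 0x39 → acc = 0x45
  '2' = 0x32 → acc = 0x77
  '4' = 0x34 → acc = 0x43
  '4' = 0x34 → acc = 0x77
Checksum = 0x77.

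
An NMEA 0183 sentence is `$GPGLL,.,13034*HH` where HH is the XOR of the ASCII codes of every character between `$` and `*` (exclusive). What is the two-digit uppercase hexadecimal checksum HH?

4B

XOR the ASCII codes of the payload characters:
  'G' = 0x47 → acc = 0x47
  'P' = 0x50 → acc = 0x17
  'G' = 0x47 → acc = 0x50
  'L' = 0x4C → acc = 0x1C
  'L' = 0x4C → acc = 0x50
  ',' = 0x2C → acc = 0x7C
  '.' = 0x2E → acc = 0x52
  ',' = 0x2C → acc = 0x7E
  '1' = 0x31 → acc = 0x4F
  '3' = 0x33 → acc = 0x7C
  '0' = 0x30 → acc = 0x4C
  '3' = 0x33 → acc = 0x7F
  '4' = 0x34 → acc = 0x4B
Checksum = 0x4B.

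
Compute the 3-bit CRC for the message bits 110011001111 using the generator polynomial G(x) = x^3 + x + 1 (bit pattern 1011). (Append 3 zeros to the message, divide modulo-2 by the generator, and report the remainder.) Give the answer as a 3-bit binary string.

Append 3 zeros: 110011001111000. Divide by 1011 (XOR where the leading bit is 1):
  pos 0: 1100 XOR 1011 = 0111
  pos 1: 1111 XOR 1011 = 0100
  pos 2: 1001 XOR 1011 = 0010
  pos 4: 1000 XOR 1011 = 0011
  pos 6: 1111 XOR 1011 = 0100
  pos 7: 1001 XOR 1011 = 0010
  pos 9: 1010 XOR 1011 = 0001
Remainder (last 3 bits) = 100. This is the CRC / FCS.

100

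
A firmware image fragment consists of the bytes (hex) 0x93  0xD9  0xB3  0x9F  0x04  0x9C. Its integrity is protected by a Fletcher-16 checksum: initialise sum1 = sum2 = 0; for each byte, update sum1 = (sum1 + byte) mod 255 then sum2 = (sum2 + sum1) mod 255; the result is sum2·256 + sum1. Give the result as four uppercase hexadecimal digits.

Running sums (mod 255):
  after byte 0 (0x93): sum1=147, sum2=147
  after byte 1 (0xD9): sum1=109, sum2=1
  after byte 2 (0xB3): sum1=33, sum2=34
  after byte 3 (0x9F): sum1=192, sum2=226
  after byte 4 (0x04): sum1=196, sum2=167
  after byte 5 (0x9C): sum1=97, sum2=9
Checksum = sum2·256 + sum1 = 9·256 + 97 = 2401 = 0x0961.

0961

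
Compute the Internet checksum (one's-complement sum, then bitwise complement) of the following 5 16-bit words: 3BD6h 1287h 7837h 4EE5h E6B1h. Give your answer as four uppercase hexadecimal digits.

03D4

One's-complement addition (fold any carry out of bit 15 back into bit 0):
  0x3BD6 + 0x1287 = 0x04E5D
  0x4E5D + 0x7837 = 0x0C694
  0xC694 + 0x4EE5 = 0x11579 → wrap carry → 0x157A
  0x157A + 0xE6B1 = 0x0FC2B
One's-complement sum = 0xFC2B.
Checksum = ~0xFC2B & 0xFFFF = 0x03D4.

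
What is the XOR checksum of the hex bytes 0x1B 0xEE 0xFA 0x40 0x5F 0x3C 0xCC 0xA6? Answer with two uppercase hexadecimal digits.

46

XOR the bytes together:
  start with 0x1B
  0x1B ⊕ 0xEE = 0xF5
  0xF5 ⊕ 0xFA = 0x0F
  0x0F ⊕ 0x40 = 0x4F
  0x4F ⊕ 0x5F = 0x10
  0x10 ⊕ 0x3C = 0x2C
  0x2C ⊕ 0xCC = 0xE0
  0xE0 ⊕ 0xA6 = 0x46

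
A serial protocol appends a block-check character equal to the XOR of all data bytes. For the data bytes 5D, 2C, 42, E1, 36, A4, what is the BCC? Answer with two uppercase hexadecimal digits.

XOR the bytes together:
  start with 0x5D
  0x5D ⊕ 0x2C = 0x71
  0x71 ⊕ 0x42 = 0x33
  0x33 ⊕ 0xE1 = 0xD2
  0xD2 ⊕ 0x36 = 0xE4
  0xE4 ⊕ 0xA4 = 0x40

40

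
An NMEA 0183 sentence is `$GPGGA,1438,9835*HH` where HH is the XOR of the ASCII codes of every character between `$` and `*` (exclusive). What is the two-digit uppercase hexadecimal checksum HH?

5F

XOR the ASCII codes of the payload characters:
  'G' = 0x47 → acc = 0x47
  'P' = 0x50 → acc = 0x17
  'G' = 0x47 → acc = 0x50
  'G' = 0x47 → acc = 0x17
  'A' = 0x41 → acc = 0x56
  ',' = 0x2C → acc = 0x7A
  '1' = 0x31 → acc = 0x4B
  '4' = 0x34 → acc = 0x7F
  '3' = 0x33 → acc = 0x4C
  '8' = 0x38 → acc = 0x74
  ',' = 0x2C → acc = 0x58
  '9' = 0x39 → acc = 0x61
  '8' = 0x38 → acc = 0x59
  '3' = 0x33 → acc = 0x6A
  '5' = 0x35 → acc = 0x5F
Checksum = 0x5F.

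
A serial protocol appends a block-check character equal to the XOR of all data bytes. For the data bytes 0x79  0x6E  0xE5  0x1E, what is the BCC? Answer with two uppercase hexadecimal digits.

EC

XOR the bytes together:
  start with 0x79
  0x79 ⊕ 0x6E = 0x17
  0x17 ⊕ 0xE5 = 0xF2
  0xF2 ⊕ 0x1E = 0xEC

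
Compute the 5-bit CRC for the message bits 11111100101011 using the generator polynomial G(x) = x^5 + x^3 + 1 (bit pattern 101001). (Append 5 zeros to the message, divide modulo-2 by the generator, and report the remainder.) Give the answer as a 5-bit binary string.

01111

Append 5 zeros: 1111110010101100000. Divide by 101001 (XOR where the leading bit is 1):
  pos 0: 111111 XOR 101001 = 010110
  pos 1: 101100 XOR 101001 = 000101
  pos 4: 101010 XOR 101001 = 000011
  pos 8: 111011 XOR 101001 = 010010
  pos 9: 100100 XOR 101001 = 001101
  pos 11: 110100 XOR 101001 = 011101
  pos 12: 111010 XOR 101001 = 010011
  pos 13: 100110 XOR 101001 = 001111
Remainder (last 5 bits) = 01111. This is the CRC / FCS.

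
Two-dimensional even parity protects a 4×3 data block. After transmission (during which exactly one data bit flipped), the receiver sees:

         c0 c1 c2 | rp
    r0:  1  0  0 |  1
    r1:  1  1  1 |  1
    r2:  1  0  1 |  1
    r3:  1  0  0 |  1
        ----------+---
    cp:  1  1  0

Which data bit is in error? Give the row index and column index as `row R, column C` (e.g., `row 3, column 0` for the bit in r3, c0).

row 2, column 0

Recompute each row's even parity and compare to rp:
  r0: data parity 1, sent rp 1 → ok
  r1: data parity 1, sent rp 1 → ok
  r2: data parity 0, sent rp 1 → mismatch
  r3: data parity 1, sent rp 1 → ok
Recompute each column's even parity and compare to cp:
  c0: data parity 0, sent cp 1 → mismatch
  c1: data parity 1, sent cp 1 → ok
  c2: data parity 0, sent cp 0 → ok
Exactly one row (r2) and one column (c0) fail → the flipped bit is at their intersection.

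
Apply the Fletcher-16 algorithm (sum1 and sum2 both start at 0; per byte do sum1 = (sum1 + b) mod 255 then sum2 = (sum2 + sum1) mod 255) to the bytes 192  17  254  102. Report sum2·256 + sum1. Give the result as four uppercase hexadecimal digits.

Running sums (mod 255):
  after byte 0 (192): sum1=192, sum2=192
  after byte 1 (17): sum1=209, sum2=146
  after byte 2 (254): sum1=208, sum2=99
  after byte 3 (102): sum1=55, sum2=154
Checksum = sum2·256 + sum1 = 154·256 + 55 = 39479 = 0x9A37.

9A37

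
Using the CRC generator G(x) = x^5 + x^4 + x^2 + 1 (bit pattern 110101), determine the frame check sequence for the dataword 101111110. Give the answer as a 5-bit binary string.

11111

Append 5 zeros: 10111111000000. Divide by 110101 (XOR where the leading bit is 1):
  pos 0: 101111 XOR 110101 = 011010
  pos 1: 110101 XOR 110101 = 000000
  pos 7: 100000 XOR 110101 = 010101
  pos 8: 101010 XOR 110101 = 011111
Remainder (last 5 bits) = 11111. This is the CRC / FCS.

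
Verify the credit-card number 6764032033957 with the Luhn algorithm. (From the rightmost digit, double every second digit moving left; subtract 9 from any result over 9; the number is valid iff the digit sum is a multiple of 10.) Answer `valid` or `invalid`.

invalid

From the right, keep odd positions and double even positions (subtract 9 from any doubled value over 9):
  doubled (positions 2,4,...): 1 6 0 6 8 5 → sum 26
  kept (positions 1,3,...): 7 9 3 2 0 6 6 → sum 33
Total = 59.
59 mod 10 = 9, so the number is invalid.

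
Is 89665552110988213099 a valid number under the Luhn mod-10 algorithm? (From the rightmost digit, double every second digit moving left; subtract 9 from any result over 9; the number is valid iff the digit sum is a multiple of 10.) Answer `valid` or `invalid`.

From the right, keep odd positions and double even positions (subtract 9 from any doubled value over 9):
  doubled (positions 2,4,...): 9 6 4 7 0 2 1 1 3 7 → sum 40
  kept (positions 1,3,...): 9 0 1 8 9 1 2 5 6 9 → sum 50
Total = 90.
90 mod 10 = 0, so the number is valid.

valid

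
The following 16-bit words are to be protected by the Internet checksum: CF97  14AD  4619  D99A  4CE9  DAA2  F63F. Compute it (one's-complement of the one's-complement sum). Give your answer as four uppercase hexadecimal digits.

DE3A

One's-complement addition (fold any carry out of bit 15 back into bit 0):
  0xCF97 + 0x14AD = 0x0E444
  0xE444 + 0x4619 = 0x12A5D → wrap carry → 0x2A5E
  0x2A5E + 0xD99A = 0x103F8 → wrap carry → 0x03F9
  0x03F9 + 0x4CE9 = 0x050E2
  0x50E2 + 0xDAA2 = 0x12B84 → wrap carry → 0x2B85
  0x2B85 + 0xF63F = 0x121C4 → wrap carry → 0x21C5
One's-complement sum = 0x21C5.
Checksum = ~0x21C5 & 0xFFFF = 0xDE3A.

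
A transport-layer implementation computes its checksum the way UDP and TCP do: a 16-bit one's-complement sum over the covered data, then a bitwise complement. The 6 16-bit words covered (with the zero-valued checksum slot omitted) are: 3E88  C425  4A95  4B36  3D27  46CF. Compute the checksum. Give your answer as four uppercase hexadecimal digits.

E38F

One's-complement addition (fold any carry out of bit 15 back into bit 0):
  0x3E88 + 0xC425 = 0x102AD → wrap carry → 0x02AE
  0x02AE + 0x4A95 = 0x04D43
  0x4D43 + 0x4B36 = 0x09879
  0x9879 + 0x3D27 = 0x0D5A0
  0xD5A0 + 0x46CF = 0x11C6F → wrap carry → 0x1C70
One's-complement sum = 0x1C70.
Checksum = ~0x1C70 & 0xFFFF = 0xE38F.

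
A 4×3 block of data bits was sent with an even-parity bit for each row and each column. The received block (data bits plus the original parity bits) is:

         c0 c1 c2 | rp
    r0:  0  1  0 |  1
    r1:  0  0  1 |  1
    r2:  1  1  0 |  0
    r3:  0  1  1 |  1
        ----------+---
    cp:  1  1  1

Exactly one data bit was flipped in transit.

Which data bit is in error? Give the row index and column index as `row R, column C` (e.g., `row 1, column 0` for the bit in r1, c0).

row 3, column 2

Recompute each row's even parity and compare to rp:
  r0: data parity 1, sent rp 1 → ok
  r1: data parity 1, sent rp 1 → ok
  r2: data parity 0, sent rp 0 → ok
  r3: data parity 0, sent rp 1 → mismatch
Recompute each column's even parity and compare to cp:
  c0: data parity 1, sent cp 1 → ok
  c1: data parity 1, sent cp 1 → ok
  c2: data parity 0, sent cp 1 → mismatch
Exactly one row (r3) and one column (c2) fail → the flipped bit is at their intersection.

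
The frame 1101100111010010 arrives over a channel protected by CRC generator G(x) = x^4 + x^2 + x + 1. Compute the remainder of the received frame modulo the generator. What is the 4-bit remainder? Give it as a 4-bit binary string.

Modulo-2 division of 1101100111010010 by 10111:
  pos 0: 11011 XOR 10111 = 01100
  pos 1: 11000 XOR 10111 = 01111
  pos 2: 11110 XOR 10111 = 01001
  pos 3: 10011 XOR 10111 = 00100
  pos 5: 10011 XOR 10111 = 00100
  pos 7: 10001 XOR 10111 = 00110
  pos 9: 11000 XOR 10111 = 01111
  pos 10: 11111 XOR 10111 = 01000
  pos 11: 10000 XOR 10111 = 00111
Remainder = 0111 (nonzero — an error is detected).

0111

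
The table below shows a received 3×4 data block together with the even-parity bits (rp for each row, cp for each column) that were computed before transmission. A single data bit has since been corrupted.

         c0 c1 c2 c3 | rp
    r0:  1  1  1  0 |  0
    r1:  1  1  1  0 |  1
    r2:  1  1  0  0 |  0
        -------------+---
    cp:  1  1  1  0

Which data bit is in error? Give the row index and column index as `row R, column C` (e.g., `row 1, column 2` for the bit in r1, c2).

row 0, column 2

Recompute each row's even parity and compare to rp:
  r0: data parity 1, sent rp 0 → mismatch
  r1: data parity 1, sent rp 1 → ok
  r2: data parity 0, sent rp 0 → ok
Recompute each column's even parity and compare to cp:
  c0: data parity 1, sent cp 1 → ok
  c1: data parity 1, sent cp 1 → ok
  c2: data parity 0, sent cp 1 → mismatch
  c3: data parity 0, sent cp 0 → ok
Exactly one row (r0) and one column (c2) fail → the flipped bit is at their intersection.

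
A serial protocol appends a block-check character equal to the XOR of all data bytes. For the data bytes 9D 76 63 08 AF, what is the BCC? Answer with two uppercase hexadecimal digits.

XOR the bytes together:
  start with 0x9D
  0x9D ⊕ 0x76 = 0xEB
  0xEB ⊕ 0x63 = 0x88
  0x88 ⊕ 0x08 = 0x80
  0x80 ⊕ 0xAF = 0x2F

2F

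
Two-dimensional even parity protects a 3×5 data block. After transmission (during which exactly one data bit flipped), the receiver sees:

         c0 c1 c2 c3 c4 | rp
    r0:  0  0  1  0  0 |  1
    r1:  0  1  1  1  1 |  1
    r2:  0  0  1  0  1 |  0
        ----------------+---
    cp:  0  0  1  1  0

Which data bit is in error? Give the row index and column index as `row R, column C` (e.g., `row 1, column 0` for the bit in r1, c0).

Recompute each row's even parity and compare to rp:
  r0: data parity 1, sent rp 1 → ok
  r1: data parity 0, sent rp 1 → mismatch
  r2: data parity 0, sent rp 0 → ok
Recompute each column's even parity and compare to cp:
  c0: data parity 0, sent cp 0 → ok
  c1: data parity 1, sent cp 0 → mismatch
  c2: data parity 1, sent cp 1 → ok
  c3: data parity 1, sent cp 1 → ok
  c4: data parity 0, sent cp 0 → ok
Exactly one row (r1) and one column (c1) fail → the flipped bit is at their intersection.

row 1, column 1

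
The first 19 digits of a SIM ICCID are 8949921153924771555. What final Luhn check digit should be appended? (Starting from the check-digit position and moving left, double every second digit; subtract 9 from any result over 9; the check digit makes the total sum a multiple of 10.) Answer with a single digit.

Partial digits right→left: 5 5 5 1 7 7 4 2 9 3 5 1 1 2 9 9 4 9 8
Double every second digit counting from the check-digit position (so the 1st, 3rd, 5th, ... of the partial from the right).
  doubled (with −9 where >9): 1 1 5 8 9 1 2 9 8 7 → sum 51
  kept as-is: 5 1 7 2 3 1 2 9 9 → sum 39
Total = 51 + 39 = 90.
Check digit = (10 − (90 mod 10)) mod 10 = 0.

0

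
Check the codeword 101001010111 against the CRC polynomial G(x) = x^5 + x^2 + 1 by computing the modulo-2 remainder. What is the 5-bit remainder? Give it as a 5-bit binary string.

Modulo-2 division of 101001010111 by 100101:
  pos 0: 101001 XOR 100101 = 001100
  pos 2: 110001 XOR 100101 = 010100
  pos 3: 101000 XOR 100101 = 001101
  pos 5: 110111 XOR 100101 = 010010
  pos 6: 100101 XOR 100101 = 000000
Remainder = 00000 (zero — the frame passes the CRC check).

00000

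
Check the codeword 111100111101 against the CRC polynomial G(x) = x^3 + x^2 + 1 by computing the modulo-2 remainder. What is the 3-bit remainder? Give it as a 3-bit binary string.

000

Modulo-2 division of 111100111101 by 1101:
  pos 0: 1111 XOR 1101 = 0010
  pos 2: 1000 XOR 1101 = 0101
  pos 3: 1011 XOR 1101 = 0110
  pos 4: 1101 XOR 1101 = 0000
  pos 8: 1101 XOR 1101 = 0000
Remainder = 000 (zero — the frame passes the CRC check).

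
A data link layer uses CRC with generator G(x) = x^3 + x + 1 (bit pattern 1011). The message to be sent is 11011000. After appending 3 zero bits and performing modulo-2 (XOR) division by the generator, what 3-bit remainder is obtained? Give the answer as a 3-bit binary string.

Append 3 zeros: 11011000000. Divide by 1011 (XOR where the leading bit is 1):
  pos 0: 1101 XOR 1011 = 0110
  pos 1: 1101 XOR 1011 = 0110
  pos 2: 1100 XOR 1011 = 0111
  pos 3: 1110 XOR 1011 = 0101
  pos 4: 1010 XOR 1011 = 0001
  pos 7: 1000 XOR 1011 = 0011
Remainder (last 3 bits) = 011. This is the CRC / FCS.

011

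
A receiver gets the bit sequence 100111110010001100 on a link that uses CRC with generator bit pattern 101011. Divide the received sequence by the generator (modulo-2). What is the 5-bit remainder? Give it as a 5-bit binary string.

00001

Modulo-2 division of 100111110010001100 by 101011:
  pos 0: 100111 XOR 101011 = 001100
  pos 2: 110011 XOR 101011 = 011000
  pos 3: 110000 XOR 101011 = 011011
  pos 4: 110110 XOR 101011 = 011101
  pos 5: 111011 XOR 101011 = 010000
  pos 6: 100000 XOR 101011 = 001011
  pos 8: 101100 XOR 101011 = 000111
  pos 11: 111110 XOR 101011 = 010101
  pos 12: 101010 XOR 101011 = 000001
Remainder = 00001 (nonzero — an error is detected).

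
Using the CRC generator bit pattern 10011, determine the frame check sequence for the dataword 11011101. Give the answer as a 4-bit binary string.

Append 4 zeros: 110111010000. Divide by 10011 (XOR where the leading bit is 1):
  pos 0: 11011 XOR 10011 = 01000
  pos 1: 10001 XOR 10011 = 00010
  pos 4: 10010 XOR 10011 = 00001
Remainder (last 4 bits) = 1000. This is the CRC / FCS.

1000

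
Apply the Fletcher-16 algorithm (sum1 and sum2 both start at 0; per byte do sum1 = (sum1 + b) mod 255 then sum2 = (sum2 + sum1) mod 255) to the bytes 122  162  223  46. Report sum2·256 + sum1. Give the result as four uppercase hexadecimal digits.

BF2B

Running sums (mod 255):
  after byte 0 (122): sum1=122, sum2=122
  after byte 1 (162): sum1=29, sum2=151
  after byte 2 (223): sum1=252, sum2=148
  after byte 3 (46): sum1=43, sum2=191
Checksum = sum2·256 + sum1 = 191·256 + 43 = 48939 = 0xBF2B.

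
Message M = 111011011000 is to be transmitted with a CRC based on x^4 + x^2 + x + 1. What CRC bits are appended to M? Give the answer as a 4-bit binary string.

Append 4 zeros: 1110110110000000. Divide by 10111 (XOR where the leading bit is 1):
  pos 0: 11101 XOR 10111 = 01010
  pos 1: 10101 XOR 10111 = 00010
  pos 4: 10011 XOR 10111 = 00100
  pos 6: 10000 XOR 10111 = 00111
  pos 8: 11100 XOR 10111 = 01011
  pos 9: 10110 XOR 10111 = 00001
Remainder (last 4 bits) = 0100. This is the CRC / FCS.

0100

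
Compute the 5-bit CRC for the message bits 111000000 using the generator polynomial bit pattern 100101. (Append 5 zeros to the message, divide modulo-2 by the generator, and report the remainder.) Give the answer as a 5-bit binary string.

Append 5 zeros: 11100000000000. Divide by 100101 (XOR where the leading bit is 1):
  pos 0: 111000 XOR 100101 = 011101
  pos 1: 111010 XOR 100101 = 011111
  pos 2: 111110 XOR 100101 = 011011
  pos 3: 110110 XOR 100101 = 010011
  pos 4: 100110 XOR 100101 = 000011
  pos 8: 110000 XOR 100101 = 010101
Remainder (last 5 bits) = 10101. This is the CRC / FCS.

10101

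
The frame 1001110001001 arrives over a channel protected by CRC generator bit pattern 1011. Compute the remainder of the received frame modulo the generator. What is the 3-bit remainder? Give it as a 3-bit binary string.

010

Modulo-2 division of 1001110001001 by 1011:
  pos 0: 1001 XOR 1011 = 0010
  pos 2: 1011 XOR 1011 = 0000
  pos 9: 1001 XOR 1011 = 0010
Remainder = 010 (nonzero — an error is detected).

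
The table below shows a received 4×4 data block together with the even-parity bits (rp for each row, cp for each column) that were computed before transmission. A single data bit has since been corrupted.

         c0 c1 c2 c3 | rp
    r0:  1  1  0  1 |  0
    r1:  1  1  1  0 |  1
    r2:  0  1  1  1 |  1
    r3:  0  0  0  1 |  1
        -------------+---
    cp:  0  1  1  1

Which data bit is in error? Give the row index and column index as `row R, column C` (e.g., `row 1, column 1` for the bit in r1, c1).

Recompute each row's even parity and compare to rp:
  r0: data parity 1, sent rp 0 → mismatch
  r1: data parity 1, sent rp 1 → ok
  r2: data parity 1, sent rp 1 → ok
  r3: data parity 1, sent rp 1 → ok
Recompute each column's even parity and compare to cp:
  c0: data parity 0, sent cp 0 → ok
  c1: data parity 1, sent cp 1 → ok
  c2: data parity 0, sent cp 1 → mismatch
  c3: data parity 1, sent cp 1 → ok
Exactly one row (r0) and one column (c2) fail → the flipped bit is at their intersection.

row 0, column 2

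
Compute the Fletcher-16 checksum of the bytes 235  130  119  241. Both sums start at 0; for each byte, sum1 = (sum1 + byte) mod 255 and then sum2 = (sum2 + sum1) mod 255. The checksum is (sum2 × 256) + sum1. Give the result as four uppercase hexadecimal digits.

Running sums (mod 255):
  after byte 0 (235): sum1=235, sum2=235
  after byte 1 (130): sum1=110, sum2=90
  after byte 2 (119): sum1=229, sum2=64
  after byte 3 (241): sum1=215, sum2=24
Checksum = sum2·256 + sum1 = 24·256 + 215 = 6359 = 0x18D7.

18D7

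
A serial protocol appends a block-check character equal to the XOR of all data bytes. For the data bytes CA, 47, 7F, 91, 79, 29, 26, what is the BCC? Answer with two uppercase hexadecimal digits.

XOR the bytes together:
  start with 0xCA
  0xCA ⊕ 0x47 = 0x8D
  0x8D ⊕ 0x7F = 0xF2
  0xF2 ⊕ 0x91 = 0x63
  0x63 ⊕ 0x79 = 0x1A
  0x1A ⊕ 0x29 = 0x33
  0x33 ⊕ 0x26 = 0x15

15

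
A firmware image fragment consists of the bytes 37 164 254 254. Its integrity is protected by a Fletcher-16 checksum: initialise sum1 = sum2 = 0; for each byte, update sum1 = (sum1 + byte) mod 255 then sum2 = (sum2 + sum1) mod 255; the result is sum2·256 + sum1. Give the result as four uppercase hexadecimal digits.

Running sums (mod 255):
  after byte 0 (37): sum1=37, sum2=37
  after byte 1 (164): sum1=201, sum2=238
  after byte 2 (254): sum1=200, sum2=183
  after byte 3 (254): sum1=199, sum2=127
Checksum = sum2·256 + sum1 = 127·256 + 199 = 32711 = 0x7FC7.

7FC7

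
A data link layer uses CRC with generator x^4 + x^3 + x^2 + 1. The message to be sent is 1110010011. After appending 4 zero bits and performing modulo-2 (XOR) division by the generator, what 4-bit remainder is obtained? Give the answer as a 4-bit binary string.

1100

Append 4 zeros: 11100100110000. Divide by 11101 (XOR where the leading bit is 1):
  pos 0: 11100 XOR 11101 = 00001
  pos 4: 11001 XOR 11101 = 00100
  pos 6: 10010 XOR 11101 = 01111
  pos 7: 11110 XOR 11101 = 00011
Remainder (last 4 bits) = 1100. This is the CRC / FCS.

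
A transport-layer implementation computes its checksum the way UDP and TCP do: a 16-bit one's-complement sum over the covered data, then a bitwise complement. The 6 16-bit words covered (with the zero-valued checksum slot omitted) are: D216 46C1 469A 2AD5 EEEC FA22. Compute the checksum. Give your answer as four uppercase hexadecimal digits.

8CA8

One's-complement addition (fold any carry out of bit 15 back into bit 0):
  0xD216 + 0x46C1 = 0x118D7 → wrap carry → 0x18D8
  0x18D8 + 0x469A = 0x05F72
  0x5F72 + 0x2AD5 = 0x08A47
  0x8A47 + 0xEEEC = 0x17933 → wrap carry → 0x7934
  0x7934 + 0xFA22 = 0x17356 → wrap carry → 0x7357
One's-complement sum = 0x7357.
Checksum = ~0x7357 & 0xFFFF = 0x8CA8.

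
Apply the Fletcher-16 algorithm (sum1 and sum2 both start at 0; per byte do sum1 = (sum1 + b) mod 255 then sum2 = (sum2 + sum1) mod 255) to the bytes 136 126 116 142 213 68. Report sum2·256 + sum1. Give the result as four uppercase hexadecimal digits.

Running sums (mod 255):
  after byte 0 (136): sum1=136, sum2=136
  after byte 1 (126): sum1=7, sum2=143
  after byte 2 (116): sum1=123, sum2=11
  after byte 3 (142): sum1=10, sum2=21
  after byte 4 (213): sum1=223, sum2=244
  after byte 5 (68): sum1=36, sum2=25
Checksum = sum2·256 + sum1 = 25·256 + 36 = 6436 = 0x1924.

1924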